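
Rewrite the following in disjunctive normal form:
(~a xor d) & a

a & d

(~a xor d) & a
≡ ((~a & ~d) | (~~a & d)) & a   [expand xor]
≡ ((~a & ~d) | (a & d)) & a   [double negation]
≡ (~a & ~d & a) | (a & d & a)   [distribute & over |]
≡ a & d   [simplify]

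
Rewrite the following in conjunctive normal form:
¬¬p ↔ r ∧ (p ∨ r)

(¬p ∨ r) ∧ (¬r ∨ p)

¬¬p ↔ r ∧ (p ∨ r)
≡ (¬¬p → r ∧ (p ∨ r)) ∧ (r ∧ (p ∨ r) → ¬¬p)   [eliminate ↔]
≡ (¬¬¬p ∨ r ∧ (p ∨ r)) ∧ (r ∧ (p ∨ r) → ¬¬p)   [eliminate →]
≡ (¬¬¬p ∨ r ∧ (p ∨ r)) ∧ (¬(r ∧ (p ∨ r)) ∨ ¬¬p)   [eliminate →]
≡ (¬p ∨ r ∧ (p ∨ r)) ∧ (¬(r ∧ (p ∨ r)) ∨ ¬¬p)   [double negation]
≡ (¬p ∨ r ∧ (p ∨ r)) ∧ (¬r ∨ ¬(p ∨ r) ∨ ¬¬p)   [De Morgan]
≡ (¬p ∨ r ∧ (p ∨ r)) ∧ (¬r ∨ ¬p ∧ ¬r ∨ ¬¬p)   [De Morgan]
≡ (¬p ∨ r ∧ (p ∨ r)) ∧ (¬r ∨ ¬p ∧ ¬r ∨ p)   [double negation]
≡ (¬p ∨ r) ∧ (¬p ∨ p ∨ r) ∧ (¬r ∨ ¬p ∨ p) ∧ (¬r ∨ ¬r ∨ p)   [distribute ∨ over ∧]
≡ (¬p ∨ r) ∧ (¬r ∨ p)   [simplify]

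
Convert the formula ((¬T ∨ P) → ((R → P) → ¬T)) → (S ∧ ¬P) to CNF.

(¬T ∨ P ∨ S) ∧ (¬R ∨ P ∨ S) ∧ (T ∨ S) ∧ (T ∨ ¬P)

((¬T ∨ P) → ((R → P) → ¬T)) → (S ∧ ¬P)
≡ ¬((¬T ∨ P) → ((R → P) → ¬T)) ∨ (S ∧ ¬P)   — eliminate →
≡ ¬(¬(¬T ∨ P) ∨ ((R → P) → ¬T)) ∨ (S ∧ ¬P)   — eliminate →
≡ ¬(¬(¬T ∨ P) ∨ ¬(R → P) ∨ ¬T) ∨ (S ∧ ¬P)   — eliminate →
≡ ¬(¬(¬T ∨ P) ∨ ¬(¬R ∨ P) ∨ ¬T) ∨ (S ∧ ¬P)   — eliminate →
≡ (¬¬(¬T ∨ P) ∧ ¬¬(¬R ∨ P) ∧ ¬¬T) ∨ (S ∧ ¬P)   — De Morgan
≡ ((¬T ∨ P) ∧ ¬¬(¬R ∨ P) ∧ ¬¬T) ∨ (S ∧ ¬P)   — double negation
≡ ((¬T ∨ P) ∧ (¬R ∨ P) ∧ ¬¬T) ∨ (S ∧ ¬P)   — double negation
≡ ((¬T ∨ P) ∧ (¬R ∨ P) ∧ T) ∨ (S ∧ ¬P)   — double negation
≡ (¬T ∨ P ∨ S) ∧ (¬T ∨ P ∨ ¬P) ∧ (¬R ∨ P ∨ S) ∧ (¬R ∨ P ∨ ¬P) ∧ (T ∨ S) ∧ (T ∨ ¬P)   — distribute ∨ over ∧
≡ (¬T ∨ P ∨ S) ∧ (¬R ∨ P ∨ S) ∧ (T ∨ S) ∧ (T ∨ ¬P)   — simplify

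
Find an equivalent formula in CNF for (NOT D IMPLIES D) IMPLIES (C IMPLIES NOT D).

NOT D OR NOT C

(NOT D IMPLIES D) IMPLIES (C IMPLIES NOT D)
= NOT (NOT D IMPLIES D) OR (C IMPLIES NOT D)   (eliminate IMPLIES)
= NOT (NOT NOT D OR D) OR (C IMPLIES NOT D)   (eliminate IMPLIES)
= NOT (NOT NOT D OR D) OR NOT C OR NOT D   (eliminate IMPLIES)
= (NOT NOT NOT D AND NOT D) OR NOT C OR NOT D   (De Morgan)
= (NOT D AND NOT D) OR NOT C OR NOT D   (double negation)
= (NOT D OR NOT C OR NOT D) AND (NOT D OR NOT C OR NOT D)   (distribute OR over AND)
= NOT D OR NOT C   (simplify)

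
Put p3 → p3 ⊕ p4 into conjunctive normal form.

p3 → p3 ⊕ p4
≡ ¬p3 ∨ (p3 ⊕ p4)   [eliminate →]
≡ ¬p3 ∨ (p3 ∨ p4) ∧ ¬(p3 ∧ p4)   [expand ⊕]
≡ ¬p3 ∨ (p3 ∨ p4) ∧ (¬p3 ∨ ¬p4)   [De Morgan]
≡ (¬p3 ∨ p3 ∨ p4) ∧ (¬p3 ∨ ¬p3 ∨ ¬p4)   [distribute ∨ over ∧]
≡ ¬p3 ∨ ¬p4   [simplify]

¬p3 ∨ ¬p4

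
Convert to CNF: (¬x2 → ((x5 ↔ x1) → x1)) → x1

(¬x2 → ((x5 ↔ x1) → x1)) → x1
⇔ ¬(¬x2 → ((x5 ↔ x1) → x1)) ∨ x1   — eliminate →
⇔ ¬(¬¬x2 ∨ ((x5 ↔ x1) → x1)) ∨ x1   — eliminate →
⇔ ¬(¬¬x2 ∨ ¬(x5 ↔ x1) ∨ x1) ∨ x1   — eliminate →
⇔ ¬(¬¬x2 ∨ ¬((x5 → x1) ∧ (x1 → x5)) ∨ x1) ∨ x1   — eliminate ↔
⇔ ¬(¬¬x2 ∨ ¬((¬x5 ∨ x1) ∧ (x1 → x5)) ∨ x1) ∨ x1   — eliminate →
⇔ ¬(¬¬x2 ∨ ¬((¬x5 ∨ x1) ∧ (¬x1 ∨ x5)) ∨ x1) ∨ x1   — eliminate →
⇔ (¬¬¬x2 ∧ ¬¬((¬x5 ∨ x1) ∧ (¬x1 ∨ x5)) ∧ ¬x1) ∨ x1   — De Morgan
⇔ (¬x2 ∧ ¬¬((¬x5 ∨ x1) ∧ (¬x1 ∨ x5)) ∧ ¬x1) ∨ x1   — double negation
⇔ (¬x2 ∧ (¬x5 ∨ x1) ∧ (¬x1 ∨ x5) ∧ ¬x1) ∨ x1   — double negation
⇔ (¬x2 ∨ x1) ∧ (¬x5 ∨ x1 ∨ x1) ∧ (¬x1 ∨ x5 ∨ x1) ∧ (¬x1 ∨ x1)   — distribute ∨ over ∧
⇔ (¬x2 ∨ x1) ∧ (¬x5 ∨ x1)   — simplify

(¬x2 ∨ x1) ∧ (¬x5 ∨ x1)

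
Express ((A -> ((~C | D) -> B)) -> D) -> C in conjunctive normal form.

(~A | C | B) & (~D | C)

((A -> ((~C | D) -> B)) -> D) -> C
= ~((A -> ((~C | D) -> B)) -> D) | C
= ~(~(A -> ((~C | D) -> B)) | D) | C
= ~(~(~A | ((~C | D) -> B)) | D) | C
= ~(~(~A | ~(~C | D) | B) | D) | C
= (~~(~A | ~(~C | D) | B) & ~D) | C
= ((~A | ~(~C | D) | B) & ~D) | C
= ((~A | (~~C & ~D) | B) & ~D) | C
= ((~A | (C & ~D) | B) & ~D) | C
= (~A | C | B | C) & (~A | ~D | B | C) & (~D | C)
= (~A | C | B) & (~D | C)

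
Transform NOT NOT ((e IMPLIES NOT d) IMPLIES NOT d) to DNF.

(e AND d) OR NOT d

NOT NOT ((e IMPLIES NOT d) IMPLIES NOT d)
⇔ NOT NOT (NOT (e IMPLIES NOT d) OR NOT d)   [eliminate IMPLIES]
⇔ NOT NOT (NOT (NOT e OR NOT d) OR NOT d)   [eliminate IMPLIES]
⇔ NOT (NOT e OR NOT d) OR NOT d   [double negation]
⇔ (NOT NOT e AND NOT NOT d) OR NOT d   [De Morgan]
⇔ (e AND NOT NOT d) OR NOT d   [double negation]
⇔ (e AND d) OR NOT d   [double negation]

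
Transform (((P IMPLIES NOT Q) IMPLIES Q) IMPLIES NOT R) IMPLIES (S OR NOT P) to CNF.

(((P IMPLIES NOT Q) IMPLIES Q) IMPLIES NOT R) IMPLIES (S OR NOT P)
≡ NOT (((P IMPLIES NOT Q) IMPLIES Q) IMPLIES NOT R) OR S OR NOT P   [eliminate IMPLIES]
≡ NOT (NOT ((P IMPLIES NOT Q) IMPLIES Q) OR NOT R) OR S OR NOT P   [eliminate IMPLIES]
≡ NOT (NOT (NOT (P IMPLIES NOT Q) OR Q) OR NOT R) OR S OR NOT P   [eliminate IMPLIES]
≡ NOT (NOT (NOT (NOT P OR NOT Q) OR Q) OR NOT R) OR S OR NOT P   [eliminate IMPLIES]
≡ (NOT NOT (NOT (NOT P OR NOT Q) OR Q) AND NOT NOT R) OR S OR NOT P   [De Morgan]
≡ ((NOT (NOT P OR NOT Q) OR Q) AND NOT NOT R) OR S OR NOT P   [double negation]
≡ (((NOT NOT P AND NOT NOT Q) OR Q) AND NOT NOT R) OR S OR NOT P   [De Morgan]
≡ (((P AND NOT NOT Q) OR Q) AND NOT NOT R) OR S OR NOT P   [double negation]
≡ (((P AND Q) OR Q) AND NOT NOT R) OR S OR NOT P   [double negation]
≡ (((P AND Q) OR Q) AND R) OR S OR NOT P   [double negation]
≡ (P OR Q OR S OR NOT P) AND (Q OR Q OR S OR NOT P) AND (R OR S OR NOT P)   [distribute OR over AND]
≡ (Q OR S OR NOT P) AND (R OR S OR NOT P)   [simplify]

(Q OR S OR NOT P) AND (R OR S OR NOT P)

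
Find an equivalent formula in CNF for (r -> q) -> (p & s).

(r -> q) -> (p & s)
= ~(r -> q) | (p & s)
= ~(~r | q) | (p & s)
= (~~r & ~q) | (p & s)
= (r & ~q) | (p & s)
= (r | p) & (r | s) & (~q | p) & (~q | s)

(r | p) & (r | s) & (~q | p) & (~q | s)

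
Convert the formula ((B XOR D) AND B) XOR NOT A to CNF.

(NOT B OR NOT D OR NOT A) AND (B OR NOT A) AND (NOT B OR D OR A)

((B XOR D) AND B) XOR NOT A
= (((B XOR D) AND B) OR NOT A) AND NOT ((B XOR D) AND B AND NOT A)   — expand XOR
= (((B OR D) AND NOT (B AND D) AND B) OR NOT A) AND NOT ((B XOR D) AND B AND NOT A)   — expand XOR
= (((B OR D) AND NOT (B AND D) AND B) OR NOT A) AND NOT ((B OR D) AND NOT (B AND D) AND B AND NOT A)   — expand XOR
= (((B OR D) AND (NOT B OR NOT D) AND B) OR NOT A) AND NOT ((B OR D) AND NOT (B AND D) AND B AND NOT A)   — De Morgan
= (((B OR D) AND (NOT B OR NOT D) AND B) OR NOT A) AND (NOT (B OR D) OR NOT NOT (B AND D) OR NOT B OR NOT NOT A)   — De Morgan
= (((B OR D) AND (NOT B OR NOT D) AND B) OR NOT A) AND ((NOT B AND NOT D) OR NOT NOT (B AND D) OR NOT B OR NOT NOT A)   — De Morgan
= (((B OR D) AND (NOT B OR NOT D) AND B) OR NOT A) AND ((NOT B AND NOT D) OR (B AND D) OR NOT B OR NOT NOT A)   — double negation
= (((B OR D) AND (NOT B OR NOT D) AND B) OR NOT A) AND ((NOT B AND NOT D) OR (B AND D) OR NOT B OR A)   — double negation
= (B OR D OR NOT A) AND (NOT B OR NOT D OR NOT A) AND (B OR NOT A) AND (NOT B OR B OR NOT B OR A) AND (NOT B OR D OR NOT B OR A) AND (NOT D OR B OR NOT B OR A) AND (NOT D OR D OR NOT B OR A)   — distribute OR over AND
= (NOT B OR NOT D OR NOT A) AND (B OR NOT A) AND (NOT B OR D OR A)   — simplify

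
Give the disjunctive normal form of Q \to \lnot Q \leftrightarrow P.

Q \land \lnot P \lor P \land \lnot Q

Q \to \lnot Q \leftrightarrow P
= ((Q \to \lnot Q) \to P) \land (P \to (Q \to \lnot Q))   [eliminate \leftrightarrow]
= (\lnot (Q \to \lnot Q) \lor P) \land (P \to (Q \to \lnot Q))   [eliminate \to]
= (\lnot (\lnot Q \lor \lnot Q) \lor P) \land (P \to (Q \to \lnot Q))   [eliminate \to]
= (\lnot (\lnot Q \lor \lnot Q) \lor P) \land (\lnot P \lor (Q \to \lnot Q))   [eliminate \to]
= (\lnot (\lnot Q \lor \lnot Q) \lor P) \land (\lnot P \lor \lnot Q \lor \lnot Q)   [eliminate \to]
= (\lnot \lnot Q \land \lnot \lnot Q \lor P) \land (\lnot P \lor \lnot Q \lor \lnot Q)   [De Morgan]
= (Q \land \lnot \lnot Q \lor P) \land (\lnot P \lor \lnot Q \lor \lnot Q)   [double negation]
= (Q \land Q \lor P) \land (\lnot P \lor \lnot Q \lor \lnot Q)   [double negation]
= Q \land Q \land \lnot P \lor Q \land Q \land \lnot Q \lor Q \land Q \land \lnot Q \lor P \land \lnot P \lor P \land \lnot Q \lor P \land \lnot Q   [distribute \land over \lor]
= Q \land \lnot P \lor P \land \lnot Q   [simplify]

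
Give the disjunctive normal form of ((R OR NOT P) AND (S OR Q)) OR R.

((R OR NOT P) AND (S OR Q)) OR R
= (R AND S) OR (R AND Q) OR (NOT P AND S) OR (NOT P AND Q) OR R   — distribute AND over OR
= (NOT P AND S) OR (NOT P AND Q) OR R   — simplify

(NOT P AND S) OR (NOT P AND Q) OR R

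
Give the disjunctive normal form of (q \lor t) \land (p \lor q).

q \lor t \land p

(q \lor t) \land (p \lor q)
≡ q \land p \lor q \land q \lor t \land p \lor t \land q   [distribute \land over \lor]
≡ q \lor t \land p   [simplify]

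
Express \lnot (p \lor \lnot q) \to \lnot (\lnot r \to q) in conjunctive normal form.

p \lor \lnot q

\lnot (p \lor \lnot q) \to \lnot (\lnot r \to q)
= \lnot \lnot (p \lor \lnot q) \lor \lnot (\lnot r \to q)   (eliminate \to)
= \lnot \lnot (p \lor \lnot q) \lor \lnot (\lnot \lnot r \lor q)   (eliminate \to)
= p \lor \lnot q \lor \lnot (\lnot \lnot r \lor q)   (double negation)
= p \lor \lnot q \lor (\lnot \lnot \lnot r \land \lnot q)   (De Morgan)
= p \lor \lnot q \lor (\lnot r \land \lnot q)   (double negation)
= (p \lor \lnot q \lor \lnot r) \land (p \lor \lnot q \lor \lnot q)   (distribute \lor over \land)
= p \lor \lnot q   (simplify)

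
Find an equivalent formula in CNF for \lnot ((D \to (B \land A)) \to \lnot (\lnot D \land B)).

\lnot ((D \to (B \land A)) \to \lnot (\lnot D \land B))
= \lnot (\lnot (D \to (B \land A)) \lor \lnot (\lnot D \land B))
= \lnot (\lnot (\lnot D \lor (B \land A)) \lor \lnot (\lnot D \land B))
= \lnot \lnot (\lnot D \lor (B \land A)) \land \lnot \lnot (\lnot D \land B)
= (\lnot D \lor (B \land A)) \land \lnot \lnot (\lnot D \land B)
= (\lnot D \lor (B \land A)) \land \lnot D \land B
= (\lnot D \lor B) \land (\lnot D \lor A) \land \lnot D \land B
= \lnot D \land B

\lnot D \land B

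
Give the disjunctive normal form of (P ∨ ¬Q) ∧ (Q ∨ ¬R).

(P ∨ ¬Q) ∧ (Q ∨ ¬R)
⇔ (P ∧ Q) ∨ (P ∧ ¬R) ∨ (¬Q ∧ Q) ∨ (¬Q ∧ ¬R)
⇔ (P ∧ Q) ∨ (P ∧ ¬R) ∨ (¬Q ∧ ¬R)

(P ∧ Q) ∨ (P ∧ ¬R) ∨ (¬Q ∧ ¬R)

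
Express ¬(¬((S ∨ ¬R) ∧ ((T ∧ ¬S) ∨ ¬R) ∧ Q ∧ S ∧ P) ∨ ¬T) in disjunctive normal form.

¬(¬((S ∨ ¬R) ∧ ((T ∧ ¬S) ∨ ¬R) ∧ Q ∧ S ∧ P) ∨ ¬T)
≡ ¬¬((S ∨ ¬R) ∧ ((T ∧ ¬S) ∨ ¬R) ∧ Q ∧ S ∧ P) ∧ ¬¬T   (De Morgan)
≡ (S ∨ ¬R) ∧ ((T ∧ ¬S) ∨ ¬R) ∧ Q ∧ S ∧ P ∧ ¬¬T   (double negation)
≡ (S ∨ ¬R) ∧ ((T ∧ ¬S) ∨ ¬R) ∧ Q ∧ S ∧ P ∧ T   (double negation)
≡ (S ∧ T ∧ ¬S ∧ Q ∧ S ∧ P ∧ T) ∨ (S ∧ ¬R ∧ Q ∧ S ∧ P ∧ T) ∨ (¬R ∧ T ∧ ¬S ∧ Q ∧ S ∧ P ∧ T) ∨ (¬R ∧ ¬R ∧ Q ∧ S ∧ P ∧ T)   (distribute ∧ over ∨)
≡ S ∧ ¬R ∧ Q ∧ P ∧ T   (simplify)

S ∧ ¬R ∧ Q ∧ P ∧ T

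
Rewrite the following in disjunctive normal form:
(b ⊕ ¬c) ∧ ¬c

(b ⊕ ¬c) ∧ ¬c
= (b ∧ ¬¬c ∨ ¬b ∧ ¬c) ∧ ¬c
= (b ∧ c ∨ ¬b ∧ ¬c) ∧ ¬c
= b ∧ c ∧ ¬c ∨ ¬b ∧ ¬c ∧ ¬c
= ¬b ∧ ¬c

¬b ∧ ¬c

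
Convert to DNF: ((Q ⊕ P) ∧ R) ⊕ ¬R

(Q ∧ ¬P ∧ R) ∨ (¬Q ∧ P ∧ R) ∨ ¬R

((Q ⊕ P) ∧ R) ⊕ ¬R
≡ ((Q ⊕ P) ∧ R ∧ ¬¬R) ∨ (¬((Q ⊕ P) ∧ R) ∧ ¬R)   [expand ⊕]
≡ (((Q ∧ ¬P) ∨ (¬Q ∧ P)) ∧ R ∧ ¬¬R) ∨ (¬((Q ⊕ P) ∧ R) ∧ ¬R)   [expand ⊕]
≡ (((Q ∧ ¬P) ∨ (¬Q ∧ P)) ∧ R ∧ ¬¬R) ∨ (¬(((Q ∧ ¬P) ∨ (¬Q ∧ P)) ∧ R) ∧ ¬R)   [expand ⊕]
≡ (((Q ∧ ¬P) ∨ (¬Q ∧ P)) ∧ R ∧ R) ∨ (¬(((Q ∧ ¬P) ∨ (¬Q ∧ P)) ∧ R) ∧ ¬R)   [double negation]
≡ (((Q ∧ ¬P) ∨ (¬Q ∧ P)) ∧ R ∧ R) ∨ ((¬((Q ∧ ¬P) ∨ (¬Q ∧ P)) ∨ ¬R) ∧ ¬R)   [De Morgan]
≡ (((Q ∧ ¬P) ∨ (¬Q ∧ P)) ∧ R ∧ R) ∨ (((¬(Q ∧ ¬P) ∧ ¬(¬Q ∧ P)) ∨ ¬R) ∧ ¬R)   [De Morgan]
≡ (((Q ∧ ¬P) ∨ (¬Q ∧ P)) ∧ R ∧ R) ∨ ((((¬Q ∨ ¬¬P) ∧ ¬(¬Q ∧ P)) ∨ ¬R) ∧ ¬R)   [De Morgan]
≡ (((Q ∧ ¬P) ∨ (¬Q ∧ P)) ∧ R ∧ R) ∨ ((((¬Q ∨ P) ∧ ¬(¬Q ∧ P)) ∨ ¬R) ∧ ¬R)   [double negation]
≡ (((Q ∧ ¬P) ∨ (¬Q ∧ P)) ∧ R ∧ R) ∨ ((((¬Q ∨ P) ∧ (¬¬Q ∨ ¬P)) ∨ ¬R) ∧ ¬R)   [De Morgan]
≡ (((Q ∧ ¬P) ∨ (¬Q ∧ P)) ∧ R ∧ R) ∨ ((((¬Q ∨ P) ∧ (Q ∨ ¬P)) ∨ ¬R) ∧ ¬R)   [double negation]
≡ (Q ∧ ¬P ∧ R ∧ R) ∨ (¬Q ∧ P ∧ R ∧ R) ∨ (¬Q ∧ Q ∧ ¬R) ∨ (¬Q ∧ ¬P ∧ ¬R) ∨ (P ∧ Q ∧ ¬R) ∨ (P ∧ ¬P ∧ ¬R) ∨ (¬R ∧ ¬R)   [distribute ∧ over ∨]
≡ (Q ∧ ¬P ∧ R) ∨ (¬Q ∧ P ∧ R) ∨ ¬R   [simplify]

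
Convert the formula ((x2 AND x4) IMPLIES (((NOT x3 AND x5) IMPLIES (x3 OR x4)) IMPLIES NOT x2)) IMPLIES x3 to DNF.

((x2 AND x4) IMPLIES (((NOT x3 AND x5) IMPLIES (x3 OR x4)) IMPLIES NOT x2)) IMPLIES x3
≡ NOT ((x2 AND x4) IMPLIES (((NOT x3 AND x5) IMPLIES (x3 OR x4)) IMPLIES NOT x2)) OR x3   — eliminate IMPLIES
≡ NOT (NOT (x2 AND x4) OR (((NOT x3 AND x5) IMPLIES (x3 OR x4)) IMPLIES NOT x2)) OR x3   — eliminate IMPLIES
≡ NOT (NOT (x2 AND x4) OR NOT ((NOT x3 AND x5) IMPLIES (x3 OR x4)) OR NOT x2) OR x3   — eliminate IMPLIES
≡ NOT (NOT (x2 AND x4) OR NOT (NOT (NOT x3 AND x5) OR x3 OR x4) OR NOT x2) OR x3   — eliminate IMPLIES
≡ (NOT NOT (x2 AND x4) AND NOT NOT (NOT (NOT x3 AND x5) OR x3 OR x4) AND NOT NOT x2) OR x3   — De Morgan
≡ (x2 AND x4 AND NOT NOT (NOT (NOT x3 AND x5) OR x3 OR x4) AND NOT NOT x2) OR x3   — double negation
≡ (x2 AND x4 AND (NOT (NOT x3 AND x5) OR x3 OR x4) AND NOT NOT x2) OR x3   — double negation
≡ (x2 AND x4 AND (NOT NOT x3 OR NOT x5 OR x3 OR x4) AND NOT NOT x2) OR x3   — De Morgan
≡ (x2 AND x4 AND (x3 OR NOT x5 OR x3 OR x4) AND NOT NOT x2) OR x3   — double negation
≡ (x2 AND x4 AND (x3 OR NOT x5 OR x3 OR x4) AND x2) OR x3   — double negation
≡ (x2 AND x4 AND x3 AND x2) OR (x2 AND x4 AND NOT x5 AND x2) OR (x2 AND x4 AND x3 AND x2) OR (x2 AND x4 AND x4 AND x2) OR x3   — distribute AND over OR
≡ (x2 AND x4) OR x3   — simplify

(x2 AND x4) OR x3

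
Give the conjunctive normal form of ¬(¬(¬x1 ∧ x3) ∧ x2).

(¬x1 ∨ ¬x2) ∧ (x3 ∨ ¬x2)

¬(¬(¬x1 ∧ x3) ∧ x2)
⇔ ¬¬(¬x1 ∧ x3) ∨ ¬x2   [De Morgan]
⇔ (¬x1 ∧ x3) ∨ ¬x2   [double negation]
⇔ (¬x1 ∨ ¬x2) ∧ (x3 ∨ ¬x2)   [distribute ∨ over ∧]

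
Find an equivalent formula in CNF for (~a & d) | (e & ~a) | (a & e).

(~a | e) & (d | e)

(~a & d) | (e & ~a) | (a & e)
⇔ (~a | e | a) & (~a | e | e) & (~a | ~a | a) & (~a | ~a | e) & (d | e | a) & (d | e | e) & (d | ~a | a) & (d | ~a | e)   — distribute | over &
⇔ (~a | e) & (d | e)   — simplify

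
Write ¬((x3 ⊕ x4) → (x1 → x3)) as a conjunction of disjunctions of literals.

(x3 ∨ x4) ∧ x1 ∧ ¬x3

¬((x3 ⊕ x4) → (x1 → x3))
≡ ¬(¬(x3 ⊕ x4) ∨ (x1 → x3))   (eliminate →)
≡ ¬(¬((x3 ∨ x4) ∧ ¬(x3 ∧ x4)) ∨ (x1 → x3))   (expand ⊕)
≡ ¬(¬((x3 ∨ x4) ∧ ¬(x3 ∧ x4)) ∨ ¬x1 ∨ x3)   (eliminate →)
≡ ¬¬((x3 ∨ x4) ∧ ¬(x3 ∧ x4)) ∧ ¬¬x1 ∧ ¬x3   (De Morgan)
≡ (x3 ∨ x4) ∧ ¬(x3 ∧ x4) ∧ ¬¬x1 ∧ ¬x3   (double negation)
≡ (x3 ∨ x4) ∧ (¬x3 ∨ ¬x4) ∧ ¬¬x1 ∧ ¬x3   (De Morgan)
≡ (x3 ∨ x4) ∧ (¬x3 ∨ ¬x4) ∧ x1 ∧ ¬x3   (double negation)
≡ (x3 ∨ x4) ∧ x1 ∧ ¬x3   (simplify)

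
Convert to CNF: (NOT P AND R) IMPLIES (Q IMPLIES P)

(NOT P AND R) IMPLIES (Q IMPLIES P)
⇔ NOT (NOT P AND R) OR (Q IMPLIES P)   (eliminate IMPLIES)
⇔ NOT (NOT P AND R) OR NOT Q OR P   (eliminate IMPLIES)
⇔ NOT NOT P OR NOT R OR NOT Q OR P   (De Morgan)
⇔ P OR NOT R OR NOT Q OR P   (double negation)
⇔ P OR NOT R OR NOT Q   (simplify)

P OR NOT R OR NOT Q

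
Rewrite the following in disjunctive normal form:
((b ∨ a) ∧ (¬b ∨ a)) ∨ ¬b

a ∨ ¬b

((b ∨ a) ∧ (¬b ∨ a)) ∨ ¬b
≡ (b ∧ ¬b) ∨ (b ∧ a) ∨ (a ∧ ¬b) ∨ (a ∧ a) ∨ ¬b   [distribute ∧ over ∨]
≡ a ∨ ¬b   [simplify]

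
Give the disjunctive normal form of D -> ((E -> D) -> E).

~D | E

D -> ((E -> D) -> E)
≡ ~D | ((E -> D) -> E)   (eliminate ->)
≡ ~D | ~(E -> D) | E   (eliminate ->)
≡ ~D | ~(~E | D) | E   (eliminate ->)
≡ ~D | (~~E & ~D) | E   (De Morgan)
≡ ~D | (E & ~D) | E   (double negation)
≡ ~D | E   (simplify)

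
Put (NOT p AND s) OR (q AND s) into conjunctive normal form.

(NOT p AND s) OR (q AND s)
≡ (NOT p OR q) AND (NOT p OR s) AND (s OR q) AND (s OR s)   — distribute OR over AND
≡ (NOT p OR q) AND s   — simplify

(NOT p OR q) AND s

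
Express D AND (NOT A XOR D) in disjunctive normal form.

D AND A

D AND (NOT A XOR D)
≡ D AND ((NOT A AND NOT D) OR (NOT NOT A AND D))   (expand XOR)
≡ D AND ((NOT A AND NOT D) OR (A AND D))   (double negation)
≡ (D AND NOT A AND NOT D) OR (D AND A AND D)   (distribute AND over OR)
≡ D AND A   (simplify)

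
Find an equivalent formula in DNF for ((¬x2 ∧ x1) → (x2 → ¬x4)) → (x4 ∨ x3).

((¬x2 ∧ x1) → (x2 → ¬x4)) → (x4 ∨ x3)
≡ ¬((¬x2 ∧ x1) → (x2 → ¬x4)) ∨ x4 ∨ x3   [eliminate →]
≡ ¬(¬(¬x2 ∧ x1) ∨ (x2 → ¬x4)) ∨ x4 ∨ x3   [eliminate →]
≡ ¬(¬(¬x2 ∧ x1) ∨ ¬x2 ∨ ¬x4) ∨ x4 ∨ x3   [eliminate →]
≡ (¬¬(¬x2 ∧ x1) ∧ ¬¬x2 ∧ ¬¬x4) ∨ x4 ∨ x3   [De Morgan]
≡ (¬x2 ∧ x1 ∧ ¬¬x2 ∧ ¬¬x4) ∨ x4 ∨ x3   [double negation]
≡ (¬x2 ∧ x1 ∧ x2 ∧ ¬¬x4) ∨ x4 ∨ x3   [double negation]
≡ (¬x2 ∧ x1 ∧ x2 ∧ x4) ∨ x4 ∨ x3   [double negation]
≡ x4 ∨ x3   [simplify]

x4 ∨ x3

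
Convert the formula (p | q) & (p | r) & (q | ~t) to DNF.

(p | q) & (p | r) & (q | ~t)
⇔ (p & p & q) | (p & p & ~t) | (p & r & q) | (p & r & ~t) | (q & p & q) | (q & p & ~t) | (q & r & q) | (q & r & ~t)   (distribute & over |)
⇔ (p & q) | (p & ~t) | (q & r)   (simplify)

(p & q) | (p & ~t) | (q & r)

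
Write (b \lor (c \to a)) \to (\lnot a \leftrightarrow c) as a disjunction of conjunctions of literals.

(b \lor (c \to a)) \to (\lnot a \leftrightarrow c)
≡ \lnot (b \lor (c \to a)) \lor (\lnot a \leftrightarrow c)   [eliminate \to]
≡ \lnot (b \lor \lnot c \lor a) \lor (\lnot a \leftrightarrow c)   [eliminate \to]
≡ \lnot (b \lor \lnot c \lor a) \lor ((\lnot a \to c) \land (c \to \lnot a))   [eliminate \leftrightarrow]
≡ \lnot (b \lor \lnot c \lor a) \lor ((\lnot \lnot a \lor c) \land (c \to \lnot a))   [eliminate \to]
≡ \lnot (b \lor \lnot c \lor a) \lor ((\lnot \lnot a \lor c) \land (\lnot c \lor \lnot a))   [eliminate \to]
≡ (\lnot b \land \lnot \lnot c \land \lnot a) \lor ((\lnot \lnot a \lor c) \land (\lnot c \lor \lnot a))   [De Morgan]
≡ (\lnot b \land c \land \lnot a) \lor ((\lnot \lnot a \lor c) \land (\lnot c \lor \lnot a))   [double negation]
≡ (\lnot b \land c \land \lnot a) \lor ((a \lor c) \land (\lnot c \lor \lnot a))   [double negation]
≡ (\lnot b \land c \land \lnot a) \lor (a \land \lnot c) \lor (a \land \lnot a) \lor (c \land \lnot c) \lor (c \land \lnot a)   [distribute \land over \lor]
≡ (a \land \lnot c) \lor (c \land \lnot a)   [simplify]

(a \land \lnot c) \lor (c \land \lnot a)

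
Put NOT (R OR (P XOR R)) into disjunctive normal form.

NOT (R OR (P XOR R))
= NOT (R OR (P AND NOT R) OR (NOT P AND R))
= NOT R AND NOT (P AND NOT R) AND NOT (NOT P AND R)
= NOT R AND (NOT P OR NOT NOT R) AND NOT (NOT P AND R)
= NOT R AND (NOT P OR R) AND NOT (NOT P AND R)
= NOT R AND (NOT P OR R) AND (NOT NOT P OR NOT R)
= NOT R AND (NOT P OR R) AND (P OR NOT R)
= (NOT R AND NOT P AND P) OR (NOT R AND NOT P AND NOT R) OR (NOT R AND R AND P) OR (NOT R AND R AND NOT R)
= NOT R AND NOT P

NOT R AND NOT P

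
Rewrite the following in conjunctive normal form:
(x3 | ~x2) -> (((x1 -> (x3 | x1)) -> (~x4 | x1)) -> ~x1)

(~x3 | ~x1) & (x2 | ~x1)

(x3 | ~x2) -> (((x1 -> (x3 | x1)) -> (~x4 | x1)) -> ~x1)
≡ ~(x3 | ~x2) | (((x1 -> (x3 | x1)) -> (~x4 | x1)) -> ~x1)
≡ ~(x3 | ~x2) | ~((x1 -> (x3 | x1)) -> (~x4 | x1)) | ~x1
≡ ~(x3 | ~x2) | ~(~(x1 -> (x3 | x1)) | ~x4 | x1) | ~x1
≡ ~(x3 | ~x2) | ~(~(~x1 | x3 | x1) | ~x4 | x1) | ~x1
≡ (~x3 & ~~x2) | ~(~(~x1 | x3 | x1) | ~x4 | x1) | ~x1
≡ (~x3 & x2) | ~(~(~x1 | x3 | x1) | ~x4 | x1) | ~x1
≡ (~x3 & x2) | (~~(~x1 | x3 | x1) & ~~x4 & ~x1) | ~x1
≡ (~x3 & x2) | ((~x1 | x3 | x1) & ~~x4 & ~x1) | ~x1
≡ (~x3 & x2) | ((~x1 | x3 | x1) & x4 & ~x1) | ~x1
≡ (~x3 | ~x1 | x3 | x1 | ~x1) & (~x3 | x4 | ~x1) & (~x3 | ~x1 | ~x1) & (x2 | ~x1 | x3 | x1 | ~x1) & (x2 | x4 | ~x1) & (x2 | ~x1 | ~x1)
≡ (~x3 | ~x1) & (x2 | ~x1)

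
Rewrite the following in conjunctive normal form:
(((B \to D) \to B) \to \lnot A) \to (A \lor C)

(((B \to D) \to B) \to \lnot A) \to (A \lor C)
= \lnot (((B \to D) \to B) \to \lnot A) \lor A \lor C   [eliminate \to]
= \lnot (\lnot ((B \to D) \to B) \lor \lnot A) \lor A \lor C   [eliminate \to]
= \lnot (\lnot (\lnot (B \to D) \lor B) \lor \lnot A) \lor A \lor C   [eliminate \to]
= \lnot (\lnot (\lnot (\lnot B \lor D) \lor B) \lor \lnot A) \lor A \lor C   [eliminate \to]
= (\lnot \lnot (\lnot (\lnot B \lor D) \lor B) \land \lnot \lnot A) \lor A \lor C   [De Morgan]
= ((\lnot (\lnot B \lor D) \lor B) \land \lnot \lnot A) \lor A \lor C   [double negation]
= (((\lnot \lnot B \land \lnot D) \lor B) \land \lnot \lnot A) \lor A \lor C   [De Morgan]
= (((B \land \lnot D) \lor B) \land \lnot \lnot A) \lor A \lor C   [double negation]
= (((B \land \lnot D) \lor B) \land A) \lor A \lor C   [double negation]
= (B \lor B \lor A \lor C) \land (\lnot D \lor B \lor A \lor C) \land (A \lor A \lor C)   [distribute \lor over \land]
= A \lor C   [simplify]

A \lor C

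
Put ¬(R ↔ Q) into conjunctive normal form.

(R ∨ Q) ∧ (¬Q ∨ ¬R)

¬(R ↔ Q)
≡ ¬((R → Q) ∧ (Q → R))   [eliminate ↔]
≡ ¬((¬R ∨ Q) ∧ (Q → R))   [eliminate →]
≡ ¬((¬R ∨ Q) ∧ (¬Q ∨ R))   [eliminate →]
≡ ¬(¬R ∨ Q) ∨ ¬(¬Q ∨ R)   [De Morgan]
≡ (¬¬R ∧ ¬Q) ∨ ¬(¬Q ∨ R)   [De Morgan]
≡ (R ∧ ¬Q) ∨ ¬(¬Q ∨ R)   [double negation]
≡ (R ∧ ¬Q) ∨ (¬¬Q ∧ ¬R)   [De Morgan]
≡ (R ∧ ¬Q) ∨ (Q ∧ ¬R)   [double negation]
≡ (R ∨ Q) ∧ (R ∨ ¬R) ∧ (¬Q ∨ Q) ∧ (¬Q ∨ ¬R)   [distribute ∨ over ∧]
≡ (R ∨ Q) ∧ (¬Q ∨ ¬R)   [simplify]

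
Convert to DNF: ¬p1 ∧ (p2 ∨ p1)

¬p1 ∧ p2

¬p1 ∧ (p2 ∨ p1)
≡ (¬p1 ∧ p2) ∨ (¬p1 ∧ p1)
≡ ¬p1 ∧ p2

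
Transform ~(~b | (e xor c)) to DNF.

(b & ~e & ~c) | (b & c & e)

~(~b | (e xor c))
≡ ~(~b | (e & ~c) | (~e & c))   [expand xor]
≡ ~~b & ~(e & ~c) & ~(~e & c)   [De Morgan]
≡ b & ~(e & ~c) & ~(~e & c)   [double negation]
≡ b & (~e | ~~c) & ~(~e & c)   [De Morgan]
≡ b & (~e | c) & ~(~e & c)   [double negation]
≡ b & (~e | c) & (~~e | ~c)   [De Morgan]
≡ b & (~e | c) & (e | ~c)   [double negation]
≡ (b & ~e & e) | (b & ~e & ~c) | (b & c & e) | (b & c & ~c)   [distribute & over |]
≡ (b & ~e & ~c) | (b & c & e)   [simplify]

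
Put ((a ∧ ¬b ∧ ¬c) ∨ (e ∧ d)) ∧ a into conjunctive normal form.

((a ∧ ¬b ∧ ¬c) ∨ (e ∧ d)) ∧ a
≡ (a ∨ e) ∧ (a ∨ d) ∧ (¬b ∨ e) ∧ (¬b ∨ d) ∧ (¬c ∨ e) ∧ (¬c ∨ d) ∧ a
≡ (¬b ∨ e) ∧ (¬b ∨ d) ∧ (¬c ∨ e) ∧ (¬c ∨ d) ∧ a

(¬b ∨ e) ∧ (¬b ∨ d) ∧ (¬c ∨ e) ∧ (¬c ∨ d) ∧ a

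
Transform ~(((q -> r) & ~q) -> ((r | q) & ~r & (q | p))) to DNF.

(~q & ~r) | (~q & r) | (~q & ~p)

~(((q -> r) & ~q) -> ((r | q) & ~r & (q | p)))
≡ ~(~((q -> r) & ~q) | ((r | q) & ~r & (q | p)))   (eliminate ->)
≡ ~(~((~q | r) & ~q) | ((r | q) & ~r & (q | p)))   (eliminate ->)
≡ ~~((~q | r) & ~q) & ~((r | q) & ~r & (q | p))   (De Morgan)
≡ (~q | r) & ~q & ~((r | q) & ~r & (q | p))   (double negation)
≡ (~q | r) & ~q & (~(r | q) | ~~r | ~(q | p))   (De Morgan)
≡ (~q | r) & ~q & ((~r & ~q) | ~~r | ~(q | p))   (De Morgan)
≡ (~q | r) & ~q & ((~r & ~q) | r | ~(q | p))   (double negation)
≡ (~q | r) & ~q & ((~r & ~q) | r | (~q & ~p))   (De Morgan)
≡ (~q & ~q & ~r & ~q) | (~q & ~q & r) | (~q & ~q & ~q & ~p) | (r & ~q & ~r & ~q) | (r & ~q & r) | (r & ~q & ~q & ~p)   (distribute & over |)
≡ (~q & ~r) | (~q & r) | (~q & ~p)   (simplify)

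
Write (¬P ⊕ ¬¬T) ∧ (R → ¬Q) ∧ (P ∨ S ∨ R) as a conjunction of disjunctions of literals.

(¬P ∨ T) ∧ (P ∨ ¬T) ∧ (¬R ∨ ¬Q) ∧ (P ∨ S ∨ R)

(¬P ⊕ ¬¬T) ∧ (R → ¬Q) ∧ (P ∨ S ∨ R)
≡ (¬P ∨ ¬¬T) ∧ ¬(¬P ∧ ¬¬T) ∧ (R → ¬Q) ∧ (P ∨ S ∨ R)   [expand ⊕]
≡ (¬P ∨ ¬¬T) ∧ ¬(¬P ∧ ¬¬T) ∧ (¬R ∨ ¬Q) ∧ (P ∨ S ∨ R)   [eliminate →]
≡ (¬P ∨ T) ∧ ¬(¬P ∧ ¬¬T) ∧ (¬R ∨ ¬Q) ∧ (P ∨ S ∨ R)   [double negation]
≡ (¬P ∨ T) ∧ (¬¬P ∨ ¬¬¬T) ∧ (¬R ∨ ¬Q) ∧ (P ∨ S ∨ R)   [De Morgan]
≡ (¬P ∨ T) ∧ (P ∨ ¬¬¬T) ∧ (¬R ∨ ¬Q) ∧ (P ∨ S ∨ R)   [double negation]
≡ (¬P ∨ T) ∧ (P ∨ ¬T) ∧ (¬R ∨ ¬Q) ∧ (P ∨ S ∨ R)   [double negation]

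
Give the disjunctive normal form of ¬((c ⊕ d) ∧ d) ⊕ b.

¬((c ⊕ d) ∧ d) ⊕ b
≡ (¬((c ⊕ d) ∧ d) ∧ ¬b) ∨ (¬¬((c ⊕ d) ∧ d) ∧ b)   [expand ⊕]
≡ (¬(((c ∧ ¬d) ∨ (¬c ∧ d)) ∧ d) ∧ ¬b) ∨ (¬¬((c ⊕ d) ∧ d) ∧ b)   [expand ⊕]
≡ (¬(((c ∧ ¬d) ∨ (¬c ∧ d)) ∧ d) ∧ ¬b) ∨ (¬¬(((c ∧ ¬d) ∨ (¬c ∧ d)) ∧ d) ∧ b)   [expand ⊕]
≡ ((¬((c ∧ ¬d) ∨ (¬c ∧ d)) ∨ ¬d) ∧ ¬b) ∨ (¬¬(((c ∧ ¬d) ∨ (¬c ∧ d)) ∧ d) ∧ b)   [De Morgan]
≡ (((¬(c ∧ ¬d) ∧ ¬(¬c ∧ d)) ∨ ¬d) ∧ ¬b) ∨ (¬¬(((c ∧ ¬d) ∨ (¬c ∧ d)) ∧ d) ∧ b)   [De Morgan]
≡ ((((¬c ∨ ¬¬d) ∧ ¬(¬c ∧ d)) ∨ ¬d) ∧ ¬b) ∨ (¬¬(((c ∧ ¬d) ∨ (¬c ∧ d)) ∧ d) ∧ b)   [De Morgan]
≡ ((((¬c ∨ d) ∧ ¬(¬c ∧ d)) ∨ ¬d) ∧ ¬b) ∨ (¬¬(((c ∧ ¬d) ∨ (¬c ∧ d)) ∧ d) ∧ b)   [double negation]
≡ ((((¬c ∨ d) ∧ (¬¬c ∨ ¬d)) ∨ ¬d) ∧ ¬b) ∨ (¬¬(((c ∧ ¬d) ∨ (¬c ∧ d)) ∧ d) ∧ b)   [De Morgan]
≡ ((((¬c ∨ d) ∧ (c ∨ ¬d)) ∨ ¬d) ∧ ¬b) ∨ (¬¬(((c ∧ ¬d) ∨ (¬c ∧ d)) ∧ d) ∧ b)   [double negation]
≡ ((((¬c ∨ d) ∧ (c ∨ ¬d)) ∨ ¬d) ∧ ¬b) ∨ (((c ∧ ¬d) ∨ (¬c ∧ d)) ∧ d ∧ b)   [double negation]
≡ (¬c ∧ c ∧ ¬b) ∨ (¬c ∧ ¬d ∧ ¬b) ∨ (d ∧ c ∧ ¬b) ∨ (d ∧ ¬d ∧ ¬b) ∨ (¬d ∧ ¬b) ∨ (c ∧ ¬d ∧ d ∧ b) ∨ (¬c ∧ d ∧ d ∧ b)   [distribute ∧ over ∨]
≡ (d ∧ c ∧ ¬b) ∨ (¬d ∧ ¬b) ∨ (¬c ∧ d ∧ b)   [simplify]

(d ∧ c ∧ ¬b) ∨ (¬d ∧ ¬b) ∨ (¬c ∧ d ∧ b)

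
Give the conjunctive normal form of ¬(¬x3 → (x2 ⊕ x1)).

¬x3 ∧ (¬x2 ∨ x1) ∧ (¬x1 ∨ x2)

¬(¬x3 → (x2 ⊕ x1))
≡ ¬(¬¬x3 ∨ (x2 ⊕ x1))   (eliminate →)
≡ ¬(¬¬x3 ∨ ((x2 ∨ x1) ∧ ¬(x2 ∧ x1)))   (expand ⊕)
≡ ¬¬¬x3 ∧ ¬((x2 ∨ x1) ∧ ¬(x2 ∧ x1))   (De Morgan)
≡ ¬x3 ∧ ¬((x2 ∨ x1) ∧ ¬(x2 ∧ x1))   (double negation)
≡ ¬x3 ∧ (¬(x2 ∨ x1) ∨ ¬¬(x2 ∧ x1))   (De Morgan)
≡ ¬x3 ∧ ((¬x2 ∧ ¬x1) ∨ ¬¬(x2 ∧ x1))   (De Morgan)
≡ ¬x3 ∧ ((¬x2 ∧ ¬x1) ∨ (x2 ∧ x1))   (double negation)
≡ ¬x3 ∧ (¬x2 ∨ x2) ∧ (¬x2 ∨ x1) ∧ (¬x1 ∨ x2) ∧ (¬x1 ∨ x1)   (distribute ∨ over ∧)
≡ ¬x3 ∧ (¬x2 ∨ x1) ∧ (¬x1 ∨ x2)   (simplify)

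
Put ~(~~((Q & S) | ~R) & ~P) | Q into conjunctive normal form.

R | P | Q

~(~~((Q & S) | ~R) & ~P) | Q
⇔ ~~~((Q & S) | ~R) | ~~P | Q   (De Morgan)
⇔ ~((Q & S) | ~R) | ~~P | Q   (double negation)
⇔ (~(Q & S) & ~~R) | ~~P | Q   (De Morgan)
⇔ ((~Q | ~S) & ~~R) | ~~P | Q   (De Morgan)
⇔ ((~Q | ~S) & R) | ~~P | Q   (double negation)
⇔ ((~Q | ~S) & R) | P | Q   (double negation)
⇔ (~Q | ~S | P | Q) & (R | P | Q)   (distribute | over &)
⇔ R | P | Q   (simplify)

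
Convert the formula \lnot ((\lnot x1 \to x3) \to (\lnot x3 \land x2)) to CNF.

(x1 \lor x3) \land (x3 \lor \lnot x2)

\lnot ((\lnot x1 \to x3) \to (\lnot x3 \land x2))
≡ \lnot (\lnot (\lnot x1 \to x3) \lor (\lnot x3 \land x2))   (eliminate \to)
≡ \lnot (\lnot (\lnot \lnot x1 \lor x3) \lor (\lnot x3 \land x2))   (eliminate \to)
≡ \lnot \lnot (\lnot \lnot x1 \lor x3) \land \lnot (\lnot x3 \land x2)   (De Morgan)
≡ (\lnot \lnot x1 \lor x3) \land \lnot (\lnot x3 \land x2)   (double negation)
≡ (x1 \lor x3) \land \lnot (\lnot x3 \land x2)   (double negation)
≡ (x1 \lor x3) \land (\lnot \lnot x3 \lor \lnot x2)   (De Morgan)
≡ (x1 \lor x3) \land (x3 \lor \lnot x2)   (double negation)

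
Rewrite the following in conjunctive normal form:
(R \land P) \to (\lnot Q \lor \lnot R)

\lnot R \lor \lnot P \lor \lnot Q

(R \land P) \to (\lnot Q \lor \lnot R)
= \lnot (R \land P) \lor \lnot Q \lor \lnot R   [eliminate \to]
= \lnot R \lor \lnot P \lor \lnot Q \lor \lnot R   [De Morgan]
= \lnot R \lor \lnot P \lor \lnot Q   [simplify]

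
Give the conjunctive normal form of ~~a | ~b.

~~a | ~b
⇔ a | ~b

a | ~b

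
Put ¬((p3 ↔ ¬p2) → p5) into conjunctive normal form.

¬((p3 ↔ ¬p2) → p5)
⇔ ¬(¬(p3 ↔ ¬p2) ∨ p5)   [eliminate →]
⇔ ¬(¬((p3 → ¬p2) ∧ (¬p2 → p3)) ∨ p5)   [eliminate ↔]
⇔ ¬(¬((¬p3 ∨ ¬p2) ∧ (¬p2 → p3)) ∨ p5)   [eliminate →]
⇔ ¬(¬((¬p3 ∨ ¬p2) ∧ (¬¬p2 ∨ p3)) ∨ p5)   [eliminate →]
⇔ ¬¬((¬p3 ∨ ¬p2) ∧ (¬¬p2 ∨ p3)) ∧ ¬p5   [De Morgan]
⇔ (¬p3 ∨ ¬p2) ∧ (¬¬p2 ∨ p3) ∧ ¬p5   [double negation]
⇔ (¬p3 ∨ ¬p2) ∧ (p2 ∨ p3) ∧ ¬p5   [double negation]

(¬p3 ∨ ¬p2) ∧ (p2 ∨ p3) ∧ ¬p5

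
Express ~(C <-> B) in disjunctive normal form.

(C & ~B) | (B & ~C)

~(C <-> B)
= ~((C -> B) & (B -> C))   [eliminate <->]
= ~((~C | B) & (B -> C))   [eliminate ->]
= ~((~C | B) & (~B | C))   [eliminate ->]
= ~(~C | B) | ~(~B | C)   [De Morgan]
= (~~C & ~B) | ~(~B | C)   [De Morgan]
= (C & ~B) | ~(~B | C)   [double negation]
= (C & ~B) | (~~B & ~C)   [De Morgan]
= (C & ~B) | (B & ~C)   [double negation]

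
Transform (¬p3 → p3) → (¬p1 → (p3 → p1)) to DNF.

(¬p3 → p3) → (¬p1 → (p3 → p1))
= ¬(¬p3 → p3) ∨ (¬p1 → (p3 → p1))   [eliminate →]
= ¬(¬¬p3 ∨ p3) ∨ (¬p1 → (p3 → p1))   [eliminate →]
= ¬(¬¬p3 ∨ p3) ∨ ¬¬p1 ∨ (p3 → p1)   [eliminate →]
= ¬(¬¬p3 ∨ p3) ∨ ¬¬p1 ∨ ¬p3 ∨ p1   [eliminate →]
= (¬¬¬p3 ∧ ¬p3) ∨ ¬¬p1 ∨ ¬p3 ∨ p1   [De Morgan]
= (¬p3 ∧ ¬p3) ∨ ¬¬p1 ∨ ¬p3 ∨ p1   [double negation]
= (¬p3 ∧ ¬p3) ∨ p1 ∨ ¬p3 ∨ p1   [double negation]
= ¬p3 ∨ p1   [simplify]

¬p3 ∨ p1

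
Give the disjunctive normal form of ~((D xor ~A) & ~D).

~((D xor ~A) & ~D)
≡ ~(((D & ~~A) | (~D & ~A)) & ~D)   [expand xor]
≡ ~((D & ~~A) | (~D & ~A)) | ~~D   [De Morgan]
≡ (~(D & ~~A) & ~(~D & ~A)) | ~~D   [De Morgan]
≡ ((~D | ~~~A) & ~(~D & ~A)) | ~~D   [De Morgan]
≡ ((~D | ~A) & ~(~D & ~A)) | ~~D   [double negation]
≡ ((~D | ~A) & (~~D | ~~A)) | ~~D   [De Morgan]
≡ ((~D | ~A) & (D | ~~A)) | ~~D   [double negation]
≡ ((~D | ~A) & (D | A)) | ~~D   [double negation]
≡ ((~D | ~A) & (D | A)) | D   [double negation]
≡ (~D & D) | (~D & A) | (~A & D) | (~A & A) | D   [distribute & over |]
≡ (~D & A) | D   [simplify]

(~D & A) | D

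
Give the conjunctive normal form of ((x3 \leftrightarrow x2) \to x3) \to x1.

((x3 \leftrightarrow x2) \to x3) \to x1
≡ \lnot ((x3 \leftrightarrow x2) \to x3) \lor x1   [eliminate \to]
≡ \lnot (\lnot (x3 \leftrightarrow x2) \lor x3) \lor x1   [eliminate \to]
≡ \lnot (\lnot ((x3 \to x2) \land (x2 \to x3)) \lor x3) \lor x1   [eliminate \leftrightarrow]
≡ \lnot (\lnot ((\lnot x3 \lor x2) \land (x2 \to x3)) \lor x3) \lor x1   [eliminate \to]
≡ \lnot (\lnot ((\lnot x3 \lor x2) \land (\lnot x2 \lor x3)) \lor x3) \lor x1   [eliminate \to]
≡ (\lnot \lnot ((\lnot x3 \lor x2) \land (\lnot x2 \lor x3)) \land \lnot x3) \lor x1   [De Morgan]
≡ ((\lnot x3 \lor x2) \land (\lnot x2 \lor x3) \land \lnot x3) \lor x1   [double negation]
≡ (\lnot x3 \lor x2 \lor x1) \land (\lnot x2 \lor x3 \lor x1) \land (\lnot x3 \lor x1)   [distribute \lor over \land]
≡ (\lnot x2 \lor x3 \lor x1) \land (\lnot x3 \lor x1)   [simplify]

(\lnot x2 \lor x3 \lor x1) \land (\lnot x3 \lor x1)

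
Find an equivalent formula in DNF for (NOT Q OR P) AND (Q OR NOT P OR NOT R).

(NOT Q AND NOT P) OR (NOT Q AND NOT R) OR (P AND Q) OR (P AND NOT R)

(NOT Q OR P) AND (Q OR NOT P OR NOT R)
≡ (NOT Q AND Q) OR (NOT Q AND NOT P) OR (NOT Q AND NOT R) OR (P AND Q) OR (P AND NOT P) OR (P AND NOT R)   (distribute AND over OR)
≡ (NOT Q AND NOT P) OR (NOT Q AND NOT R) OR (P AND Q) OR (P AND NOT R)   (simplify)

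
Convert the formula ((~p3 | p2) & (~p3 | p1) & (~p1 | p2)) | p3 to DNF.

(~p3 & ~p1) | (~p3 & p2) | (p2 & p1) | p3

((~p3 | p2) & (~p3 | p1) & (~p1 | p2)) | p3
⇔ (~p3 & ~p3 & ~p1) | (~p3 & ~p3 & p2) | (~p3 & p1 & ~p1) | (~p3 & p1 & p2) | (p2 & ~p3 & ~p1) | (p2 & ~p3 & p2) | (p2 & p1 & ~p1) | (p2 & p1 & p2) | p3   [distribute & over |]
⇔ (~p3 & ~p1) | (~p3 & p2) | (p2 & p1) | p3   [simplify]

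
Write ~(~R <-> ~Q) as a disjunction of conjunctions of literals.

~(~R <-> ~Q)
= ~((~R -> ~Q) & (~Q -> ~R))   [eliminate <->]
= ~((~~R | ~Q) & (~Q -> ~R))   [eliminate ->]
= ~((~~R | ~Q) & (~~Q | ~R))   [eliminate ->]
= ~(~~R | ~Q) | ~(~~Q | ~R)   [De Morgan]
= (~~~R & ~~Q) | ~(~~Q | ~R)   [De Morgan]
= (~R & ~~Q) | ~(~~Q | ~R)   [double negation]
= (~R & Q) | ~(~~Q | ~R)   [double negation]
= (~R & Q) | (~~~Q & ~~R)   [De Morgan]
= (~R & Q) | (~Q & ~~R)   [double negation]
= (~R & Q) | (~Q & R)   [double negation]

(~R & Q) | (~Q & R)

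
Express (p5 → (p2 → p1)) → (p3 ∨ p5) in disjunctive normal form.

(p5 → (p2 → p1)) → (p3 ∨ p5)
≡ ¬(p5 → (p2 → p1)) ∨ p3 ∨ p5   [eliminate →]
≡ ¬(¬p5 ∨ (p2 → p1)) ∨ p3 ∨ p5   [eliminate →]
≡ ¬(¬p5 ∨ ¬p2 ∨ p1) ∨ p3 ∨ p5   [eliminate →]
≡ (¬¬p5 ∧ ¬¬p2 ∧ ¬p1) ∨ p3 ∨ p5   [De Morgan]
≡ (p5 ∧ ¬¬p2 ∧ ¬p1) ∨ p3 ∨ p5   [double negation]
≡ (p5 ∧ p2 ∧ ¬p1) ∨ p3 ∨ p5   [double negation]
≡ p3 ∨ p5   [simplify]

p3 ∨ p5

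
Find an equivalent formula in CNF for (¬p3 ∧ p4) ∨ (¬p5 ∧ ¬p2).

(¬p3 ∨ ¬p5) ∧ (¬p3 ∨ ¬p2) ∧ (p4 ∨ ¬p5) ∧ (p4 ∨ ¬p2)

(¬p3 ∧ p4) ∨ (¬p5 ∧ ¬p2)
≡ (¬p3 ∨ ¬p5) ∧ (¬p3 ∨ ¬p2) ∧ (p4 ∨ ¬p5) ∧ (p4 ∨ ¬p2)   [distribute ∨ over ∧]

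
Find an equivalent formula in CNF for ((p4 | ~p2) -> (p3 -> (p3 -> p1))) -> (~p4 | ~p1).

((p4 | ~p2) -> (p3 -> (p3 -> p1))) -> (~p4 | ~p1)
= ~((p4 | ~p2) -> (p3 -> (p3 -> p1))) | ~p4 | ~p1   [eliminate ->]
= ~(~(p4 | ~p2) | (p3 -> (p3 -> p1))) | ~p4 | ~p1   [eliminate ->]
= ~(~(p4 | ~p2) | ~p3 | (p3 -> p1)) | ~p4 | ~p1   [eliminate ->]
= ~(~(p4 | ~p2) | ~p3 | ~p3 | p1) | ~p4 | ~p1   [eliminate ->]
= (~~(p4 | ~p2) & ~~p3 & ~~p3 & ~p1) | ~p4 | ~p1   [De Morgan]
= ((p4 | ~p2) & ~~p3 & ~~p3 & ~p1) | ~p4 | ~p1   [double negation]
= ((p4 | ~p2) & p3 & ~~p3 & ~p1) | ~p4 | ~p1   [double negation]
= ((p4 | ~p2) & p3 & p3 & ~p1) | ~p4 | ~p1   [double negation]
= (p4 | ~p2 | ~p4 | ~p1) & (p3 | ~p4 | ~p1) & (p3 | ~p4 | ~p1) & (~p1 | ~p4 | ~p1)   [distribute | over &]
= ~p1 | ~p4   [simplify]

~p1 | ~p4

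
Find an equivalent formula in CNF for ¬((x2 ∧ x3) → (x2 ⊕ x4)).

x2 ∧ x3 ∧ (¬x2 ∨ x4)

¬((x2 ∧ x3) → (x2 ⊕ x4))
= ¬(¬(x2 ∧ x3) ∨ (x2 ⊕ x4))   [eliminate →]
= ¬(¬(x2 ∧ x3) ∨ ((x2 ∨ x4) ∧ ¬(x2 ∧ x4)))   [expand ⊕]
= ¬¬(x2 ∧ x3) ∧ ¬((x2 ∨ x4) ∧ ¬(x2 ∧ x4))   [De Morgan]
= x2 ∧ x3 ∧ ¬((x2 ∨ x4) ∧ ¬(x2 ∧ x4))   [double negation]
= x2 ∧ x3 ∧ (¬(x2 ∨ x4) ∨ ¬¬(x2 ∧ x4))   [De Morgan]
= x2 ∧ x3 ∧ ((¬x2 ∧ ¬x4) ∨ ¬¬(x2 ∧ x4))   [De Morgan]
= x2 ∧ x3 ∧ ((¬x2 ∧ ¬x4) ∨ (x2 ∧ x4))   [double negation]
= x2 ∧ x3 ∧ (¬x2 ∨ x2) ∧ (¬x2 ∨ x4) ∧ (¬x4 ∨ x2) ∧ (¬x4 ∨ x4)   [distribute ∨ over ∧]
= x2 ∧ x3 ∧ (¬x2 ∨ x4)   [simplify]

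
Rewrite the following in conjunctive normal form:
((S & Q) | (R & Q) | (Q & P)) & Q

((S & Q) | (R & Q) | (Q & P)) & Q
= (S | R | Q) & (S | R | P) & (S | Q | Q) & (S | Q | P) & (Q | R | Q) & (Q | R | P) & (Q | Q | Q) & (Q | Q | P) & Q   (distribute | over &)
= (S | R | P) & Q   (simplify)

(S | R | P) & Q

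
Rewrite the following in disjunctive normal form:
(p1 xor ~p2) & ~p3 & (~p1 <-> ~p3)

~p1 & ~p2 & ~p3

(p1 xor ~p2) & ~p3 & (~p1 <-> ~p3)
⇔ ((p1 & ~~p2) | (~p1 & ~p2)) & ~p3 & (~p1 <-> ~p3)
⇔ ((p1 & ~~p2) | (~p1 & ~p2)) & ~p3 & (~p1 -> ~p3) & (~p3 -> ~p1)
⇔ ((p1 & ~~p2) | (~p1 & ~p2)) & ~p3 & (~~p1 | ~p3) & (~p3 -> ~p1)
⇔ ((p1 & ~~p2) | (~p1 & ~p2)) & ~p3 & (~~p1 | ~p3) & (~~p3 | ~p1)
⇔ ((p1 & p2) | (~p1 & ~p2)) & ~p3 & (~~p1 | ~p3) & (~~p3 | ~p1)
⇔ ((p1 & p2) | (~p1 & ~p2)) & ~p3 & (p1 | ~p3) & (~~p3 | ~p1)
⇔ ((p1 & p2) | (~p1 & ~p2)) & ~p3 & (p1 | ~p3) & (p3 | ~p1)
⇔ (p1 & p2 & ~p3 & p1 & p3) | (p1 & p2 & ~p3 & p1 & ~p1) | (p1 & p2 & ~p3 & ~p3 & p3) | (p1 & p2 & ~p3 & ~p3 & ~p1) | (~p1 & ~p2 & ~p3 & p1 & p3) | (~p1 & ~p2 & ~p3 & p1 & ~p1) | (~p1 & ~p2 & ~p3 & ~p3 & p3) | (~p1 & ~p2 & ~p3 & ~p3 & ~p1)
⇔ ~p1 & ~p2 & ~p3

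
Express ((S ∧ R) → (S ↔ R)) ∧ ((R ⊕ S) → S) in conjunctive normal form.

¬R ∨ S

((S ∧ R) → (S ↔ R)) ∧ ((R ⊕ S) → S)
⇔ (¬(S ∧ R) ∨ (S ↔ R)) ∧ ((R ⊕ S) → S)   [eliminate →]
⇔ (¬(S ∧ R) ∨ ((S → R) ∧ (R → S))) ∧ ((R ⊕ S) → S)   [eliminate ↔]
⇔ (¬(S ∧ R) ∨ ((¬S ∨ R) ∧ (R → S))) ∧ ((R ⊕ S) → S)   [eliminate →]
⇔ (¬(S ∧ R) ∨ ((¬S ∨ R) ∧ (¬R ∨ S))) ∧ ((R ⊕ S) → S)   [eliminate →]
⇔ (¬(S ∧ R) ∨ ((¬S ∨ R) ∧ (¬R ∨ S))) ∧ (¬(R ⊕ S) ∨ S)   [eliminate →]
⇔ (¬(S ∧ R) ∨ ((¬S ∨ R) ∧ (¬R ∨ S))) ∧ (¬((R ∨ S) ∧ ¬(R ∧ S)) ∨ S)   [expand ⊕]
⇔ (¬S ∨ ¬R ∨ ((¬S ∨ R) ∧ (¬R ∨ S))) ∧ (¬((R ∨ S) ∧ ¬(R ∧ S)) ∨ S)   [De Morgan]
⇔ (¬S ∨ ¬R ∨ ((¬S ∨ R) ∧ (¬R ∨ S))) ∧ (¬(R ∨ S) ∨ ¬¬(R ∧ S) ∨ S)   [De Morgan]
⇔ (¬S ∨ ¬R ∨ ((¬S ∨ R) ∧ (¬R ∨ S))) ∧ ((¬R ∧ ¬S) ∨ ¬¬(R ∧ S) ∨ S)   [De Morgan]
⇔ (¬S ∨ ¬R ∨ ((¬S ∨ R) ∧ (¬R ∨ S))) ∧ ((¬R ∧ ¬S) ∨ (R ∧ S) ∨ S)   [double negation]
⇔ (¬S ∨ ¬R ∨ ¬S ∨ R) ∧ (¬S ∨ ¬R ∨ ¬R ∨ S) ∧ (¬R ∨ R ∨ S) ∧ (¬R ∨ S ∨ S) ∧ (¬S ∨ R ∨ S) ∧ (¬S ∨ S ∨ S)   [distribute ∨ over ∧]
⇔ ¬R ∨ S   [simplify]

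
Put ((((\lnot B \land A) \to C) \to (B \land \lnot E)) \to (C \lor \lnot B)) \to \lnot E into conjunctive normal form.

(\lnot B \lor \lnot E) \land (A \lor \lnot E) \land (\lnot C \lor \lnot E) \land (B \lor \lnot E)

((((\lnot B \land A) \to C) \to (B \land \lnot E)) \to (C \lor \lnot B)) \to \lnot E
≡ \lnot ((((\lnot B \land A) \to C) \to (B \land \lnot E)) \to (C \lor \lnot B)) \lor \lnot E   (eliminate \to)
≡ \lnot (\lnot (((\lnot B \land A) \to C) \to (B \land \lnot E)) \lor C \lor \lnot B) \lor \lnot E   (eliminate \to)
≡ \lnot (\lnot (\lnot ((\lnot B \land A) \to C) \lor (B \land \lnot E)) \lor C \lor \lnot B) \lor \lnot E   (eliminate \to)
≡ \lnot (\lnot (\lnot (\lnot (\lnot B \land A) \lor C) \lor (B \land \lnot E)) \lor C \lor \lnot B) \lor \lnot E   (eliminate \to)
≡ (\lnot \lnot (\lnot (\lnot (\lnot B \land A) \lor C) \lor (B \land \lnot E)) \land \lnot C \land \lnot \lnot B) \lor \lnot E   (De Morgan)
≡ ((\lnot (\lnot (\lnot B \land A) \lor C) \lor (B \land \lnot E)) \land \lnot C \land \lnot \lnot B) \lor \lnot E   (double negation)
≡ (((\lnot \lnot (\lnot B \land A) \land \lnot C) \lor (B \land \lnot E)) \land \lnot C \land \lnot \lnot B) \lor \lnot E   (De Morgan)
≡ (((\lnot B \land A \land \lnot C) \lor (B \land \lnot E)) \land \lnot C \land \lnot \lnot B) \lor \lnot E   (double negation)
≡ (((\lnot B \land A \land \lnot C) \lor (B \land \lnot E)) \land \lnot C \land B) \lor \lnot E   (double negation)
≡ (\lnot B \lor B \lor \lnot E) \land (\lnot B \lor \lnot E \lor \lnot E) \land (A \lor B \lor \lnot E) \land (A \lor \lnot E \lor \lnot E) \land (\lnot C \lor B \lor \lnot E) \land (\lnot C \lor \lnot E \lor \lnot E) \land (\lnot C \lor \lnot E) \land (B \lor \lnot E)   (distribute \lor over \land)
≡ (\lnot B \lor \lnot E) \land (A \lor \lnot E) \land (\lnot C \lor \lnot E) \land (B \lor \lnot E)   (simplify)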